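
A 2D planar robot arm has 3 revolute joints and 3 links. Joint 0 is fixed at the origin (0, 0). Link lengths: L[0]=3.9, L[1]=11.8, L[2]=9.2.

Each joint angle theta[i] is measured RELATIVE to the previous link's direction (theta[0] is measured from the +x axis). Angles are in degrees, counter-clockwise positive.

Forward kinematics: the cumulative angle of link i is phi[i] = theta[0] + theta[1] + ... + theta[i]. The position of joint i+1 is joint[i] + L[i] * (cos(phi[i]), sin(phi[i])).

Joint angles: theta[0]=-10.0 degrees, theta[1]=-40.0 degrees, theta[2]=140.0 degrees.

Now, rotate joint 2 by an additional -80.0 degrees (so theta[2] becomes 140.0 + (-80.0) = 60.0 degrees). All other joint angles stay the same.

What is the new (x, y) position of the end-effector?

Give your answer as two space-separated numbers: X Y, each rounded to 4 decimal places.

joint[0] = (0.0000, 0.0000)  (base)
link 0: phi[0] = -10 = -10 deg
  cos(-10 deg) = 0.9848, sin(-10 deg) = -0.1736
  joint[1] = (0.0000, 0.0000) + 3.9 * (0.9848, -0.1736) = (0.0000 + 3.8408, 0.0000 + -0.6772) = (3.8408, -0.6772)
link 1: phi[1] = -10 + -40 = -50 deg
  cos(-50 deg) = 0.6428, sin(-50 deg) = -0.7660
  joint[2] = (3.8408, -0.6772) + 11.8 * (0.6428, -0.7660) = (3.8408 + 7.5849, -0.6772 + -9.0393) = (11.4256, -9.7166)
link 2: phi[2] = -10 + -40 + 60 = 10 deg
  cos(10 deg) = 0.9848, sin(10 deg) = 0.1736
  joint[3] = (11.4256, -9.7166) + 9.2 * (0.9848, 0.1736) = (11.4256 + 9.0602, -9.7166 + 1.5976) = (20.4859, -8.1190)
End effector: (20.4859, -8.1190)

Answer: 20.4859 -8.1190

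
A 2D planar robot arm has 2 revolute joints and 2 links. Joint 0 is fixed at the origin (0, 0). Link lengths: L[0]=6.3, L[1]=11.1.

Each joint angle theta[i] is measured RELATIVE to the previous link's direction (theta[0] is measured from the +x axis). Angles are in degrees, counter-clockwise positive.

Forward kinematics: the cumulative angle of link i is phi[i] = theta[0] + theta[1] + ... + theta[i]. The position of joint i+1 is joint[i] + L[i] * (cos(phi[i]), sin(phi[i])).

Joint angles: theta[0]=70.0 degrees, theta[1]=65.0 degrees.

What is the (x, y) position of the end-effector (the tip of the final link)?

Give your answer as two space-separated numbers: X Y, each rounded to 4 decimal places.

joint[0] = (0.0000, 0.0000)  (base)
link 0: phi[0] = 70 = 70 deg
  cos(70 deg) = 0.3420, sin(70 deg) = 0.9397
  joint[1] = (0.0000, 0.0000) + 6.3 * (0.3420, 0.9397) = (0.0000 + 2.1547, 0.0000 + 5.9201) = (2.1547, 5.9201)
link 1: phi[1] = 70 + 65 = 135 deg
  cos(135 deg) = -0.7071, sin(135 deg) = 0.7071
  joint[2] = (2.1547, 5.9201) + 11.1 * (-0.7071, 0.7071) = (2.1547 + -7.8489, 5.9201 + 7.8489) = (-5.6942, 13.7689)
End effector: (-5.6942, 13.7689)

Answer: -5.6942 13.7689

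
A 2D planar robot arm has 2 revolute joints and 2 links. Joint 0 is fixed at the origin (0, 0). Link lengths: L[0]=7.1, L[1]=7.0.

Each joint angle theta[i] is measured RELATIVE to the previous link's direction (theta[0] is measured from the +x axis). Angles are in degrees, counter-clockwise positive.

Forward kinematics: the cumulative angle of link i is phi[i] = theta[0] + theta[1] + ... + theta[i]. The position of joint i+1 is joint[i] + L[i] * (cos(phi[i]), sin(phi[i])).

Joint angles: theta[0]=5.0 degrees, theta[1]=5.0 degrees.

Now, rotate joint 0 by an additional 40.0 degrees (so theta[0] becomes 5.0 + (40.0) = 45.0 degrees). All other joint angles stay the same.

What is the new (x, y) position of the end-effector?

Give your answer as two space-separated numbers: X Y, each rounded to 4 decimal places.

joint[0] = (0.0000, 0.0000)  (base)
link 0: phi[0] = 45 = 45 deg
  cos(45 deg) = 0.7071, sin(45 deg) = 0.7071
  joint[1] = (0.0000, 0.0000) + 7.1 * (0.7071, 0.7071) = (0.0000 + 5.0205, 0.0000 + 5.0205) = (5.0205, 5.0205)
link 1: phi[1] = 45 + 5 = 50 deg
  cos(50 deg) = 0.6428, sin(50 deg) = 0.7660
  joint[2] = (5.0205, 5.0205) + 7 * (0.6428, 0.7660) = (5.0205 + 4.4995, 5.0205 + 5.3623) = (9.5200, 10.3828)
End effector: (9.5200, 10.3828)

Answer: 9.5200 10.3828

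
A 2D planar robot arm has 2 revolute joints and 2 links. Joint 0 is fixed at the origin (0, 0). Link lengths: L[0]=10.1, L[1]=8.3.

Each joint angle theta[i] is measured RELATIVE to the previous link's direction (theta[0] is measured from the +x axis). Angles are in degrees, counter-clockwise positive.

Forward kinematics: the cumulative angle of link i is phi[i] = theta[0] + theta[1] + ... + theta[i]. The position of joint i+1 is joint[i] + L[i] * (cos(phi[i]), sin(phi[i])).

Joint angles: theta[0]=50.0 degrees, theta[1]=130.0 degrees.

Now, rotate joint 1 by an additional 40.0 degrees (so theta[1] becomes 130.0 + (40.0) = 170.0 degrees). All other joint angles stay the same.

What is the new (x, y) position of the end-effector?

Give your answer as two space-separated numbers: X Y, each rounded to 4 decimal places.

Answer: 0.1340 2.4019

Derivation:
joint[0] = (0.0000, 0.0000)  (base)
link 0: phi[0] = 50 = 50 deg
  cos(50 deg) = 0.6428, sin(50 deg) = 0.7660
  joint[1] = (0.0000, 0.0000) + 10.1 * (0.6428, 0.7660) = (0.0000 + 6.4922, 0.0000 + 7.7370) = (6.4922, 7.7370)
link 1: phi[1] = 50 + 170 = 220 deg
  cos(220 deg) = -0.7660, sin(220 deg) = -0.6428
  joint[2] = (6.4922, 7.7370) + 8.3 * (-0.7660, -0.6428) = (6.4922 + -6.3582, 7.7370 + -5.3351) = (0.1340, 2.4019)
End effector: (0.1340, 2.4019)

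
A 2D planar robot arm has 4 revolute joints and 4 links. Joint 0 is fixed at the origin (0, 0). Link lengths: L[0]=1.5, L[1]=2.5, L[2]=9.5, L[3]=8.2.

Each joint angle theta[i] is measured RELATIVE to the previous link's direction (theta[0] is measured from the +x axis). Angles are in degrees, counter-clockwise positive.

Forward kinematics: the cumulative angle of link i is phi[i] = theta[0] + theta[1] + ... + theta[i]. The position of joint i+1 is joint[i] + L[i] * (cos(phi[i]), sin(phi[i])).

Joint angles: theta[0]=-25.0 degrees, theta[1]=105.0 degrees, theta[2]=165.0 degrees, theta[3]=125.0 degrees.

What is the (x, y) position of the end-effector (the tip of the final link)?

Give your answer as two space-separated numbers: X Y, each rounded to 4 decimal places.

joint[0] = (0.0000, 0.0000)  (base)
link 0: phi[0] = -25 = -25 deg
  cos(-25 deg) = 0.9063, sin(-25 deg) = -0.4226
  joint[1] = (0.0000, 0.0000) + 1.5 * (0.9063, -0.4226) = (0.0000 + 1.3595, 0.0000 + -0.6339) = (1.3595, -0.6339)
link 1: phi[1] = -25 + 105 = 80 deg
  cos(80 deg) = 0.1736, sin(80 deg) = 0.9848
  joint[2] = (1.3595, -0.6339) + 2.5 * (0.1736, 0.9848) = (1.3595 + 0.4341, -0.6339 + 2.4620) = (1.7936, 1.8281)
link 2: phi[2] = -25 + 105 + 165 = 245 deg
  cos(245 deg) = -0.4226, sin(245 deg) = -0.9063
  joint[3] = (1.7936, 1.8281) + 9.5 * (-0.4226, -0.9063) = (1.7936 + -4.0149, 1.8281 + -8.6099) = (-2.2213, -6.7818)
link 3: phi[3] = -25 + 105 + 165 + 125 = 370 deg
  cos(370 deg) = 0.9848, sin(370 deg) = 0.1736
  joint[4] = (-2.2213, -6.7818) + 8.2 * (0.9848, 0.1736) = (-2.2213 + 8.0754, -6.7818 + 1.4239) = (5.8541, -5.3579)
End effector: (5.8541, -5.3579)

Answer: 5.8541 -5.3579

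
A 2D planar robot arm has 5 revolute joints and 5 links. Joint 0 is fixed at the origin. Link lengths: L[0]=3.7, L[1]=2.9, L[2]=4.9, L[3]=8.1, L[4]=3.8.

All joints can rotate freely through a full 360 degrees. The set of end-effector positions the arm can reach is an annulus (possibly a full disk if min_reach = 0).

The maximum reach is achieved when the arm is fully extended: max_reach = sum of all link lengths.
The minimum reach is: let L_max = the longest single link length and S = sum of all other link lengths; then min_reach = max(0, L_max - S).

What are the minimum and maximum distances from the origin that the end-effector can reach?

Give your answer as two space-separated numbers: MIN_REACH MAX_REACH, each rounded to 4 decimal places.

Answer: 0.0000 23.4000

Derivation:
Link lengths: [3.7, 2.9, 4.9, 8.1, 3.8]
max_reach = 3.7 + 2.9 + 4.9 + 8.1 + 3.8 = 23.4
L_max = max([3.7, 2.9, 4.9, 8.1, 3.8]) = 8.1
S (sum of others) = 23.4 - 8.1 = 15.3
min_reach = max(0, 8.1 - 15.3) = max(0, -7.2) = 0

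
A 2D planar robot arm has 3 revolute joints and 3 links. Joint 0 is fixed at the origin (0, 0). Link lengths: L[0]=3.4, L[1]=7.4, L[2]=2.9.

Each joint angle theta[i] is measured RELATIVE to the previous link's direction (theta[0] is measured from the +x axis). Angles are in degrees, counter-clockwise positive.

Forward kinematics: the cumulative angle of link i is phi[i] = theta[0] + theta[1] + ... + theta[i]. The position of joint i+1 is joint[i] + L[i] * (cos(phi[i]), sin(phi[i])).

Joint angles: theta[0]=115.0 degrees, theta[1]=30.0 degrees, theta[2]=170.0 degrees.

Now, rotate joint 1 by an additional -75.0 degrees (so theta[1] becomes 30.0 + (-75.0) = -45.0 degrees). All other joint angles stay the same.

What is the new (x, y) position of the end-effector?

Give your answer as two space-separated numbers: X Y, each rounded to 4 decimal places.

joint[0] = (0.0000, 0.0000)  (base)
link 0: phi[0] = 115 = 115 deg
  cos(115 deg) = -0.4226, sin(115 deg) = 0.9063
  joint[1] = (0.0000, 0.0000) + 3.4 * (-0.4226, 0.9063) = (0.0000 + -1.4369, 0.0000 + 3.0814) = (-1.4369, 3.0814)
link 1: phi[1] = 115 + -45 = 70 deg
  cos(70 deg) = 0.3420, sin(70 deg) = 0.9397
  joint[2] = (-1.4369, 3.0814) + 7.4 * (0.3420, 0.9397) = (-1.4369 + 2.5309, 3.0814 + 6.9537) = (1.0940, 10.0352)
link 2: phi[2] = 115 + -45 + 170 = 240 deg
  cos(240 deg) = -0.5000, sin(240 deg) = -0.8660
  joint[3] = (1.0940, 10.0352) + 2.9 * (-0.5000, -0.8660) = (1.0940 + -1.4500, 10.0352 + -2.5115) = (-0.3560, 7.5237)
End effector: (-0.3560, 7.5237)

Answer: -0.3560 7.5237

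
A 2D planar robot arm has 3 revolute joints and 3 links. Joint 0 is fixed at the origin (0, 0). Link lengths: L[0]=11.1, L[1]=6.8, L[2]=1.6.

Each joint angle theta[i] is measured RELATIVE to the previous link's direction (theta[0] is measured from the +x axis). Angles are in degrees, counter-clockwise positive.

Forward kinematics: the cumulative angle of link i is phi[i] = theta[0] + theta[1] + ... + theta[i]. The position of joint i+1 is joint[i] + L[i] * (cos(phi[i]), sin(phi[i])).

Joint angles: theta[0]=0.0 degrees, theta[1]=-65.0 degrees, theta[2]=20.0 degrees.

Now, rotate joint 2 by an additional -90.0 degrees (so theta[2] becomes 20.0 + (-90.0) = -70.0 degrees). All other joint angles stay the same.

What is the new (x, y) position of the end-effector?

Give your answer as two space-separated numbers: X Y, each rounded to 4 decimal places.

Answer: 12.8424 -7.2943

Derivation:
joint[0] = (0.0000, 0.0000)  (base)
link 0: phi[0] = 0 = 0 deg
  cos(0 deg) = 1.0000, sin(0 deg) = 0.0000
  joint[1] = (0.0000, 0.0000) + 11.1 * (1.0000, 0.0000) = (0.0000 + 11.1000, 0.0000 + 0.0000) = (11.1000, 0.0000)
link 1: phi[1] = 0 + -65 = -65 deg
  cos(-65 deg) = 0.4226, sin(-65 deg) = -0.9063
  joint[2] = (11.1000, 0.0000) + 6.8 * (0.4226, -0.9063) = (11.1000 + 2.8738, 0.0000 + -6.1629) = (13.9738, -6.1629)
link 2: phi[2] = 0 + -65 + -70 = -135 deg
  cos(-135 deg) = -0.7071, sin(-135 deg) = -0.7071
  joint[3] = (13.9738, -6.1629) + 1.6 * (-0.7071, -0.7071) = (13.9738 + -1.1314, -6.1629 + -1.1314) = (12.8424, -7.2943)
End effector: (12.8424, -7.2943)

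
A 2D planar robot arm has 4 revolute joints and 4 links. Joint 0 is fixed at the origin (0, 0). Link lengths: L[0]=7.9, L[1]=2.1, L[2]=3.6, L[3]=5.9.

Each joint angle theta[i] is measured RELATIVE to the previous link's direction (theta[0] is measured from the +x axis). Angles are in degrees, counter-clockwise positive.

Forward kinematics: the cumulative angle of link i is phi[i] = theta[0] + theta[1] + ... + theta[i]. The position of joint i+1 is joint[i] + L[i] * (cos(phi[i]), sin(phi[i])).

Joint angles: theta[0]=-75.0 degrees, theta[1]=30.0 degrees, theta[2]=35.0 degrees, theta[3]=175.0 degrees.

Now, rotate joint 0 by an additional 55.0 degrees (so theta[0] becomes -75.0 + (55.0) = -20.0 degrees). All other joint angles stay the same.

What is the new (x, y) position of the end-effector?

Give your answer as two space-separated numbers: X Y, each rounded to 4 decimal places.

Answer: 7.5176 -3.5842

Derivation:
joint[0] = (0.0000, 0.0000)  (base)
link 0: phi[0] = -20 = -20 deg
  cos(-20 deg) = 0.9397, sin(-20 deg) = -0.3420
  joint[1] = (0.0000, 0.0000) + 7.9 * (0.9397, -0.3420) = (0.0000 + 7.4236, 0.0000 + -2.7020) = (7.4236, -2.7020)
link 1: phi[1] = -20 + 30 = 10 deg
  cos(10 deg) = 0.9848, sin(10 deg) = 0.1736
  joint[2] = (7.4236, -2.7020) + 2.1 * (0.9848, 0.1736) = (7.4236 + 2.0681, -2.7020 + 0.3647) = (9.4917, -2.3373)
link 2: phi[2] = -20 + 30 + 35 = 45 deg
  cos(45 deg) = 0.7071, sin(45 deg) = 0.7071
  joint[3] = (9.4917, -2.3373) + 3.6 * (0.7071, 0.7071) = (9.4917 + 2.5456, -2.3373 + 2.5456) = (12.0373, 0.2083)
link 3: phi[3] = -20 + 30 + 35 + 175 = 220 deg
  cos(220 deg) = -0.7660, sin(220 deg) = -0.6428
  joint[4] = (12.0373, 0.2083) + 5.9 * (-0.7660, -0.6428) = (12.0373 + -4.5197, 0.2083 + -3.7924) = (7.5176, -3.5842)
End effector: (7.5176, -3.5842)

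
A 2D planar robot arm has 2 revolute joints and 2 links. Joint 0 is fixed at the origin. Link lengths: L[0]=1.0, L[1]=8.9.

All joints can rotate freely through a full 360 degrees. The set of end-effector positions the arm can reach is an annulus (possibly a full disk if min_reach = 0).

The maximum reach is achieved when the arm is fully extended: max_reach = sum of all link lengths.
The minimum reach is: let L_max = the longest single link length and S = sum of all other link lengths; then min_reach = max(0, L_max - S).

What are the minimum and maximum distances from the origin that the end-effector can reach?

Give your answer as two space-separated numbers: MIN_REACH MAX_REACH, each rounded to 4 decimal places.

Link lengths: [1.0, 8.9]
max_reach = 1 + 8.9 = 9.9
L_max = max([1.0, 8.9]) = 8.9
S (sum of others) = 9.9 - 8.9 = 1
min_reach = max(0, 8.9 - 1) = max(0, 7.9) = 7.9

Answer: 7.9000 9.9000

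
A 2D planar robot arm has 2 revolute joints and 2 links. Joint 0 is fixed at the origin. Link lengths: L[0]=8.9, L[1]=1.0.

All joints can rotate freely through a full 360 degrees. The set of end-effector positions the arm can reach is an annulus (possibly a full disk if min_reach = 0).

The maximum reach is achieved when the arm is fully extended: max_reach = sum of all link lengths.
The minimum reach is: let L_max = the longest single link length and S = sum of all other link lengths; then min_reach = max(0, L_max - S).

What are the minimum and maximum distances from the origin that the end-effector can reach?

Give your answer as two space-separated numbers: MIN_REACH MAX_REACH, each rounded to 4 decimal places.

Link lengths: [8.9, 1.0]
max_reach = 8.9 + 1 = 9.9
L_max = max([8.9, 1.0]) = 8.9
S (sum of others) = 9.9 - 8.9 = 1
min_reach = max(0, 8.9 - 1) = max(0, 7.9) = 7.9

Answer: 7.9000 9.9000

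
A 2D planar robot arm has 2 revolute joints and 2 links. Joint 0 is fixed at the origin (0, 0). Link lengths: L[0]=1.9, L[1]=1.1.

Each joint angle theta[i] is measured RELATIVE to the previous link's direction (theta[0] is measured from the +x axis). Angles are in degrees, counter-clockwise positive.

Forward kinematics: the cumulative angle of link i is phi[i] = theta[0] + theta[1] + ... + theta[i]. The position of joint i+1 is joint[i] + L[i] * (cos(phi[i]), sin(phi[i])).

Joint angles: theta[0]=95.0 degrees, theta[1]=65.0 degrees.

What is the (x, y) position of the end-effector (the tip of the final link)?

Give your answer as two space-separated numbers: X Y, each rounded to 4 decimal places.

joint[0] = (0.0000, 0.0000)  (base)
link 0: phi[0] = 95 = 95 deg
  cos(95 deg) = -0.0872, sin(95 deg) = 0.9962
  joint[1] = (0.0000, 0.0000) + 1.9 * (-0.0872, 0.9962) = (0.0000 + -0.1656, 0.0000 + 1.8928) = (-0.1656, 1.8928)
link 1: phi[1] = 95 + 65 = 160 deg
  cos(160 deg) = -0.9397, sin(160 deg) = 0.3420
  joint[2] = (-0.1656, 1.8928) + 1.1 * (-0.9397, 0.3420) = (-0.1656 + -1.0337, 1.8928 + 0.3762) = (-1.1993, 2.2690)
End effector: (-1.1993, 2.2690)

Answer: -1.1993 2.2690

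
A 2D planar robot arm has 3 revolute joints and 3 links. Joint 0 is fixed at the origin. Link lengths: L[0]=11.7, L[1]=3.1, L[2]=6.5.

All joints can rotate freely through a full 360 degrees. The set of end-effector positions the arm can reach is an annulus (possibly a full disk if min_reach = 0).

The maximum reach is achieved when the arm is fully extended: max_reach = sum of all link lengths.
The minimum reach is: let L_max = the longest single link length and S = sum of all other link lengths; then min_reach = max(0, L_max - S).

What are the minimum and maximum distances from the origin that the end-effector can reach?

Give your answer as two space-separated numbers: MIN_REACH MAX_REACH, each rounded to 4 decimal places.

Link lengths: [11.7, 3.1, 6.5]
max_reach = 11.7 + 3.1 + 6.5 = 21.3
L_max = max([11.7, 3.1, 6.5]) = 11.7
S (sum of others) = 21.3 - 11.7 = 9.6
min_reach = max(0, 11.7 - 9.6) = max(0, 2.1) = 2.1

Answer: 2.1000 21.3000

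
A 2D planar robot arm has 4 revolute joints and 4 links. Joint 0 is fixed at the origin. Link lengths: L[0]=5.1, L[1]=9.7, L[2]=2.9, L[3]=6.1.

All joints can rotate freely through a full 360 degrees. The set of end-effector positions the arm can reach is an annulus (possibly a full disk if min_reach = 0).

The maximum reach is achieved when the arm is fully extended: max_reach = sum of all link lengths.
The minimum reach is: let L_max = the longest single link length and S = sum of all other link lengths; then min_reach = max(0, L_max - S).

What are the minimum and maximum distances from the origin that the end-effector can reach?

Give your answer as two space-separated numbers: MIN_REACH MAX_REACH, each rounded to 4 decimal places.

Link lengths: [5.1, 9.7, 2.9, 6.1]
max_reach = 5.1 + 9.7 + 2.9 + 6.1 = 23.8
L_max = max([5.1, 9.7, 2.9, 6.1]) = 9.7
S (sum of others) = 23.8 - 9.7 = 14.1
min_reach = max(0, 9.7 - 14.1) = max(0, -4.4) = 0

Answer: 0.0000 23.8000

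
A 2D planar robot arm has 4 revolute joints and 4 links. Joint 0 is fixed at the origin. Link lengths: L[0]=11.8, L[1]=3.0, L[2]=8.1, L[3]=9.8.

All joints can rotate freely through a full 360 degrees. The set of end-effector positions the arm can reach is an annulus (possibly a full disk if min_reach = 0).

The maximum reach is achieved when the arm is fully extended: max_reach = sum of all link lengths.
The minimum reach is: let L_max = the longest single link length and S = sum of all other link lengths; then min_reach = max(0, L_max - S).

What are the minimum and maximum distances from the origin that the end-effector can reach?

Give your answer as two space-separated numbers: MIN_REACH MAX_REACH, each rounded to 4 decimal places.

Link lengths: [11.8, 3.0, 8.1, 9.8]
max_reach = 11.8 + 3 + 8.1 + 9.8 = 32.7
L_max = max([11.8, 3.0, 8.1, 9.8]) = 11.8
S (sum of others) = 32.7 - 11.8 = 20.9
min_reach = max(0, 11.8 - 20.9) = max(0, -9.1) = 0

Answer: 0.0000 32.7000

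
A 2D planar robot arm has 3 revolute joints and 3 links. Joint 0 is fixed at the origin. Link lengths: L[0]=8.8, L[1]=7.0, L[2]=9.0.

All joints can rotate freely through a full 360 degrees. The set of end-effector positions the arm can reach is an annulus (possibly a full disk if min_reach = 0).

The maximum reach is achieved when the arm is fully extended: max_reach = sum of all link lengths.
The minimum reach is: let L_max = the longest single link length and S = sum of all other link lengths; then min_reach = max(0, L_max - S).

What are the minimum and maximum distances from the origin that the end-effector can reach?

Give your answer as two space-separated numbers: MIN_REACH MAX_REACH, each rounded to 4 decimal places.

Link lengths: [8.8, 7.0, 9.0]
max_reach = 8.8 + 7 + 9 = 24.8
L_max = max([8.8, 7.0, 9.0]) = 9
S (sum of others) = 24.8 - 9 = 15.8
min_reach = max(0, 9 - 15.8) = max(0, -6.8) = 0

Answer: 0.0000 24.8000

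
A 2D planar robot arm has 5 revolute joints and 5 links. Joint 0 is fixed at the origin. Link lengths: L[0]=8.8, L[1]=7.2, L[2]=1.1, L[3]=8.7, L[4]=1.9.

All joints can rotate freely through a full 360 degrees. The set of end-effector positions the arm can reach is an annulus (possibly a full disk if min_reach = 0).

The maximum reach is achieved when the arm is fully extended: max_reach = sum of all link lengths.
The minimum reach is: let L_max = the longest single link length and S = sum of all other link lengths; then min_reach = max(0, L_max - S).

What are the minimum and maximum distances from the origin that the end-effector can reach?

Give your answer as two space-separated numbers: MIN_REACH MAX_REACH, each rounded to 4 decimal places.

Link lengths: [8.8, 7.2, 1.1, 8.7, 1.9]
max_reach = 8.8 + 7.2 + 1.1 + 8.7 + 1.9 = 27.7
L_max = max([8.8, 7.2, 1.1, 8.7, 1.9]) = 8.8
S (sum of others) = 27.7 - 8.8 = 18.9
min_reach = max(0, 8.8 - 18.9) = max(0, -10.1) = 0

Answer: 0.0000 27.7000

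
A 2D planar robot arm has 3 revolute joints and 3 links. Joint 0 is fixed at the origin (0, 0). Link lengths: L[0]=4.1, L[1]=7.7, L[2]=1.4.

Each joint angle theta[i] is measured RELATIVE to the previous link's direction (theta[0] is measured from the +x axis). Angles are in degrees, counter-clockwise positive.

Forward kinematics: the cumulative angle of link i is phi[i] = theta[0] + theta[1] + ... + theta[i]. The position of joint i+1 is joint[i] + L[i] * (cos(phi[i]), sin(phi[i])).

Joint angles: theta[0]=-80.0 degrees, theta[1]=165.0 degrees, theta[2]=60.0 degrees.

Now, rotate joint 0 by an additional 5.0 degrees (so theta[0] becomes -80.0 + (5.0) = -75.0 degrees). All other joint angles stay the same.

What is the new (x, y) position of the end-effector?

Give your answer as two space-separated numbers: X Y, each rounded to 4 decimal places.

joint[0] = (0.0000, 0.0000)  (base)
link 0: phi[0] = -75 = -75 deg
  cos(-75 deg) = 0.2588, sin(-75 deg) = -0.9659
  joint[1] = (0.0000, 0.0000) + 4.1 * (0.2588, -0.9659) = (0.0000 + 1.0612, 0.0000 + -3.9603) = (1.0612, -3.9603)
link 1: phi[1] = -75 + 165 = 90 deg
  cos(90 deg) = 0.0000, sin(90 deg) = 1.0000
  joint[2] = (1.0612, -3.9603) + 7.7 * (0.0000, 1.0000) = (1.0612 + 0.0000, -3.9603 + 7.7000) = (1.0612, 3.7397)
link 2: phi[2] = -75 + 165 + 60 = 150 deg
  cos(150 deg) = -0.8660, sin(150 deg) = 0.5000
  joint[3] = (1.0612, 3.7397) + 1.4 * (-0.8660, 0.5000) = (1.0612 + -1.2124, 3.7397 + 0.7000) = (-0.1513, 4.4397)
End effector: (-0.1513, 4.4397)

Answer: -0.1513 4.4397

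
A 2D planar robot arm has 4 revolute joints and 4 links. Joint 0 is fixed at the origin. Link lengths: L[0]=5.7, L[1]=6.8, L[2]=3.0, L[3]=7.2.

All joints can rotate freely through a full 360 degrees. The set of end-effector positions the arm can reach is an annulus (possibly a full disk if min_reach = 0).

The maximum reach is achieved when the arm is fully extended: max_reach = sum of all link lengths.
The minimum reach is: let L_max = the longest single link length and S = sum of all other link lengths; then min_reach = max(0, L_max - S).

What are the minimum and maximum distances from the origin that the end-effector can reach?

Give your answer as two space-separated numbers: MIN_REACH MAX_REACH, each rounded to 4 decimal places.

Answer: 0.0000 22.7000

Derivation:
Link lengths: [5.7, 6.8, 3.0, 7.2]
max_reach = 5.7 + 6.8 + 3 + 7.2 = 22.7
L_max = max([5.7, 6.8, 3.0, 7.2]) = 7.2
S (sum of others) = 22.7 - 7.2 = 15.5
min_reach = max(0, 7.2 - 15.5) = max(0, -8.3) = 0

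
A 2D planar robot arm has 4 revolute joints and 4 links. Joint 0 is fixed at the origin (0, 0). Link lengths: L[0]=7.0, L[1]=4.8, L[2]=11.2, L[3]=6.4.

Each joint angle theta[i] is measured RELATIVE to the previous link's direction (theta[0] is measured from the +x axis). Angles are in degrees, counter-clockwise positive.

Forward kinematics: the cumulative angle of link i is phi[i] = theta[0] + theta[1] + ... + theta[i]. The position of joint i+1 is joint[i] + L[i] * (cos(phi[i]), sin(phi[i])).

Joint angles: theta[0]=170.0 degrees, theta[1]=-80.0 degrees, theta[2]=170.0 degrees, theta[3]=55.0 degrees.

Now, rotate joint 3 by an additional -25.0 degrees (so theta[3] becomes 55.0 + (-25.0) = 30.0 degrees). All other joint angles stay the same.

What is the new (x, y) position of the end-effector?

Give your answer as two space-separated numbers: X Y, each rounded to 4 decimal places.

joint[0] = (0.0000, 0.0000)  (base)
link 0: phi[0] = 170 = 170 deg
  cos(170 deg) = -0.9848, sin(170 deg) = 0.1736
  joint[1] = (0.0000, 0.0000) + 7 * (-0.9848, 0.1736) = (0.0000 + -6.8937, 0.0000 + 1.2155) = (-6.8937, 1.2155)
link 1: phi[1] = 170 + -80 = 90 deg
  cos(90 deg) = 0.0000, sin(90 deg) = 1.0000
  joint[2] = (-6.8937, 1.2155) + 4.8 * (0.0000, 1.0000) = (-6.8937 + 0.0000, 1.2155 + 4.8000) = (-6.8937, 6.0155)
link 2: phi[2] = 170 + -80 + 170 = 260 deg
  cos(260 deg) = -0.1736, sin(260 deg) = -0.9848
  joint[3] = (-6.8937, 6.0155) + 11.2 * (-0.1736, -0.9848) = (-6.8937 + -1.9449, 6.0155 + -11.0298) = (-8.8385, -5.0143)
link 3: phi[3] = 170 + -80 + 170 + 30 = 290 deg
  cos(290 deg) = 0.3420, sin(290 deg) = -0.9397
  joint[4] = (-8.8385, -5.0143) + 6.4 * (0.3420, -0.9397) = (-8.8385 + 2.1889, -5.0143 + -6.0140) = (-6.6496, -11.0283)
End effector: (-6.6496, -11.0283)

Answer: -6.6496 -11.0283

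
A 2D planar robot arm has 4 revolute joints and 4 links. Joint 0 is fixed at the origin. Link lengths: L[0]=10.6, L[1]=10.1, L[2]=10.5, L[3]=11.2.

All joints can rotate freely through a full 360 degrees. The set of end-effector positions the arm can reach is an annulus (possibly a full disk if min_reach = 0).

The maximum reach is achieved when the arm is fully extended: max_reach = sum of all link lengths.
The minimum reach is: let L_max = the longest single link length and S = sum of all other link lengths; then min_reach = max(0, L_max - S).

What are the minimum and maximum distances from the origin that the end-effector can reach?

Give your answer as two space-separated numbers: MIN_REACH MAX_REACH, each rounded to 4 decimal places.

Answer: 0.0000 42.4000

Derivation:
Link lengths: [10.6, 10.1, 10.5, 11.2]
max_reach = 10.6 + 10.1 + 10.5 + 11.2 = 42.4
L_max = max([10.6, 10.1, 10.5, 11.2]) = 11.2
S (sum of others) = 42.4 - 11.2 = 31.2
min_reach = max(0, 11.2 - 31.2) = max(0, -20) = 0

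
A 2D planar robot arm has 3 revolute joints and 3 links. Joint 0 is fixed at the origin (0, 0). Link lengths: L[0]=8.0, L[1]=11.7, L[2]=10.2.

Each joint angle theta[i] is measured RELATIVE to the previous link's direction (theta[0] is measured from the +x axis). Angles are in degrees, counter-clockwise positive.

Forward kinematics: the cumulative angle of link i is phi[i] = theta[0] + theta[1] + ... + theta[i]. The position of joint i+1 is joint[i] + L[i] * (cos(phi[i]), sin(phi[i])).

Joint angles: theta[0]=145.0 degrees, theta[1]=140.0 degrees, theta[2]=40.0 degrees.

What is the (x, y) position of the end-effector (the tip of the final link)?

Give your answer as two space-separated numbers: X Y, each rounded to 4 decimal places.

joint[0] = (0.0000, 0.0000)  (base)
link 0: phi[0] = 145 = 145 deg
  cos(145 deg) = -0.8192, sin(145 deg) = 0.5736
  joint[1] = (0.0000, 0.0000) + 8 * (-0.8192, 0.5736) = (0.0000 + -6.5532, 0.0000 + 4.5886) = (-6.5532, 4.5886)
link 1: phi[1] = 145 + 140 = 285 deg
  cos(285 deg) = 0.2588, sin(285 deg) = -0.9659
  joint[2] = (-6.5532, 4.5886) + 11.7 * (0.2588, -0.9659) = (-6.5532 + 3.0282, 4.5886 + -11.3013) = (-3.5250, -6.7127)
link 2: phi[2] = 145 + 140 + 40 = 325 deg
  cos(325 deg) = 0.8192, sin(325 deg) = -0.5736
  joint[3] = (-3.5250, -6.7127) + 10.2 * (0.8192, -0.5736) = (-3.5250 + 8.3554, -6.7127 + -5.8505) = (4.8303, -12.5632)
End effector: (4.8303, -12.5632)

Answer: 4.8303 -12.5632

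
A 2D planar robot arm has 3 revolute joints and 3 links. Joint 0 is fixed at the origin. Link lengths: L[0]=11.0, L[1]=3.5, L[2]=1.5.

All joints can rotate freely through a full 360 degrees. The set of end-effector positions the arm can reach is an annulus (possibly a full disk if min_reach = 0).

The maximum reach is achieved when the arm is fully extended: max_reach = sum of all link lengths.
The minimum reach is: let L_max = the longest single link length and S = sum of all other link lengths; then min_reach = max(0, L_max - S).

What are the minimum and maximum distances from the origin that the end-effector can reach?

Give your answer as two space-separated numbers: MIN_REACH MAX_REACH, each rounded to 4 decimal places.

Link lengths: [11.0, 3.5, 1.5]
max_reach = 11 + 3.5 + 1.5 = 16
L_max = max([11.0, 3.5, 1.5]) = 11
S (sum of others) = 16 - 11 = 5
min_reach = max(0, 11 - 5) = max(0, 6) = 6

Answer: 6.0000 16.0000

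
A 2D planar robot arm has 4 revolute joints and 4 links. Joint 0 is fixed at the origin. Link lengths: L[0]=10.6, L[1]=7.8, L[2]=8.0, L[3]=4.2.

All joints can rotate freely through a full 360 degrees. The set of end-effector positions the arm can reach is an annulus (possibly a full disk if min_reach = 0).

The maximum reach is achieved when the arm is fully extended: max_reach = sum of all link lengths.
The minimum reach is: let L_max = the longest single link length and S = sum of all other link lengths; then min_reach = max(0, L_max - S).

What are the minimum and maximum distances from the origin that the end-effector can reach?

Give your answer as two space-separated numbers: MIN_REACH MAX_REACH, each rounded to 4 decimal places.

Answer: 0.0000 30.6000

Derivation:
Link lengths: [10.6, 7.8, 8.0, 4.2]
max_reach = 10.6 + 7.8 + 8 + 4.2 = 30.6
L_max = max([10.6, 7.8, 8.0, 4.2]) = 10.6
S (sum of others) = 30.6 - 10.6 = 20
min_reach = max(0, 10.6 - 20) = max(0, -9.4) = 0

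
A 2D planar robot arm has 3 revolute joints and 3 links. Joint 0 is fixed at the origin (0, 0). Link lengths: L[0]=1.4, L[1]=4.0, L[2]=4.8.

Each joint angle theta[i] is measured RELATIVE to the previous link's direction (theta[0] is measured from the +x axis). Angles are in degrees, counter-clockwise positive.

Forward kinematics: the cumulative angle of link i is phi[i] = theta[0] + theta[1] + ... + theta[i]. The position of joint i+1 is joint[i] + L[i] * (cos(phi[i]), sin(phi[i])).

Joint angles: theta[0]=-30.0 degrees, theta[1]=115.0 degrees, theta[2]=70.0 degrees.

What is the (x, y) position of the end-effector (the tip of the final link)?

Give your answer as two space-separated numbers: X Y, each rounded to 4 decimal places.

joint[0] = (0.0000, 0.0000)  (base)
link 0: phi[0] = -30 = -30 deg
  cos(-30 deg) = 0.8660, sin(-30 deg) = -0.5000
  joint[1] = (0.0000, 0.0000) + 1.4 * (0.8660, -0.5000) = (0.0000 + 1.2124, 0.0000 + -0.7000) = (1.2124, -0.7000)
link 1: phi[1] = -30 + 115 = 85 deg
  cos(85 deg) = 0.0872, sin(85 deg) = 0.9962
  joint[2] = (1.2124, -0.7000) + 4 * (0.0872, 0.9962) = (1.2124 + 0.3486, -0.7000 + 3.9848) = (1.5611, 3.2848)
link 2: phi[2] = -30 + 115 + 70 = 155 deg
  cos(155 deg) = -0.9063, sin(155 deg) = 0.4226
  joint[3] = (1.5611, 3.2848) + 4.8 * (-0.9063, 0.4226) = (1.5611 + -4.3503, 3.2848 + 2.0286) = (-2.7892, 5.3133)
End effector: (-2.7892, 5.3133)

Answer: -2.7892 5.3133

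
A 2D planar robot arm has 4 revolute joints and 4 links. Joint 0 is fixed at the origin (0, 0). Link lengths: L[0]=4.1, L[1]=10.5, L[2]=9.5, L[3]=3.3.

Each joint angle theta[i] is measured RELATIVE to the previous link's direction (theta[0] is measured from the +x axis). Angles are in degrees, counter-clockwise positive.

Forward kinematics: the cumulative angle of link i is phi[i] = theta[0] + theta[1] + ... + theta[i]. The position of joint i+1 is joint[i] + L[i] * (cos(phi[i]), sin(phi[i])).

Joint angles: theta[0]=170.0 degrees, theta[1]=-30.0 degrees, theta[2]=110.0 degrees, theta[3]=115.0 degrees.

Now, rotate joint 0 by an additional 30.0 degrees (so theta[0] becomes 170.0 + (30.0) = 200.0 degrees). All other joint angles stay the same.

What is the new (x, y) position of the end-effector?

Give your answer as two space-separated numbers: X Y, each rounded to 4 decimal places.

Answer: -9.8404 -7.0418

Derivation:
joint[0] = (0.0000, 0.0000)  (base)
link 0: phi[0] = 200 = 200 deg
  cos(200 deg) = -0.9397, sin(200 deg) = -0.3420
  joint[1] = (0.0000, 0.0000) + 4.1 * (-0.9397, -0.3420) = (0.0000 + -3.8527, 0.0000 + -1.4023) = (-3.8527, -1.4023)
link 1: phi[1] = 200 + -30 = 170 deg
  cos(170 deg) = -0.9848, sin(170 deg) = 0.1736
  joint[2] = (-3.8527, -1.4023) + 10.5 * (-0.9848, 0.1736) = (-3.8527 + -10.3405, -1.4023 + 1.8233) = (-14.1932, 0.4210)
link 2: phi[2] = 200 + -30 + 110 = 280 deg
  cos(280 deg) = 0.1736, sin(280 deg) = -0.9848
  joint[3] = (-14.1932, 0.4210) + 9.5 * (0.1736, -0.9848) = (-14.1932 + 1.6497, 0.4210 + -9.3557) = (-12.5436, -8.9347)
link 3: phi[3] = 200 + -30 + 110 + 115 = 395 deg
  cos(395 deg) = 0.8192, sin(395 deg) = 0.5736
  joint[4] = (-12.5436, -8.9347) + 3.3 * (0.8192, 0.5736) = (-12.5436 + 2.7032, -8.9347 + 1.8928) = (-9.8404, -7.0418)
End effector: (-9.8404, -7.0418)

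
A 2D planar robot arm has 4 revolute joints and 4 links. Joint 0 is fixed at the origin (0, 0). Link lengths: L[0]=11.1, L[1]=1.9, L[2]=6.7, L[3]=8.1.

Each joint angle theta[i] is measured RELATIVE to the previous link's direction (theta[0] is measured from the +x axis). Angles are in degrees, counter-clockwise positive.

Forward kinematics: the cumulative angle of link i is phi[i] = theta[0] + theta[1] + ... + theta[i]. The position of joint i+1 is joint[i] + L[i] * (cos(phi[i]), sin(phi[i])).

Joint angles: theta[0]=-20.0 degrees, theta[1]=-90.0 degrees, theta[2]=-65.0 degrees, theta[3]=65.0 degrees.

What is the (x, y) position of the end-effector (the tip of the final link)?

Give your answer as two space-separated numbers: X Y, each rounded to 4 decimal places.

Answer: 0.3359 -13.7773

Derivation:
joint[0] = (0.0000, 0.0000)  (base)
link 0: phi[0] = -20 = -20 deg
  cos(-20 deg) = 0.9397, sin(-20 deg) = -0.3420
  joint[1] = (0.0000, 0.0000) + 11.1 * (0.9397, -0.3420) = (0.0000 + 10.4306, 0.0000 + -3.7964) = (10.4306, -3.7964)
link 1: phi[1] = -20 + -90 = -110 deg
  cos(-110 deg) = -0.3420, sin(-110 deg) = -0.9397
  joint[2] = (10.4306, -3.7964) + 1.9 * (-0.3420, -0.9397) = (10.4306 + -0.6498, -3.7964 + -1.7854) = (9.7807, -5.5818)
link 2: phi[2] = -20 + -90 + -65 = -175 deg
  cos(-175 deg) = -0.9962, sin(-175 deg) = -0.0872
  joint[3] = (9.7807, -5.5818) + 6.7 * (-0.9962, -0.0872) = (9.7807 + -6.6745, -5.5818 + -0.5839) = (3.1062, -6.1658)
link 3: phi[3] = -20 + -90 + -65 + 65 = -110 deg
  cos(-110 deg) = -0.3420, sin(-110 deg) = -0.9397
  joint[4] = (3.1062, -6.1658) + 8.1 * (-0.3420, -0.9397) = (3.1062 + -2.7704, -6.1658 + -7.6115) = (0.3359, -13.7773)
End effector: (0.3359, -13.7773)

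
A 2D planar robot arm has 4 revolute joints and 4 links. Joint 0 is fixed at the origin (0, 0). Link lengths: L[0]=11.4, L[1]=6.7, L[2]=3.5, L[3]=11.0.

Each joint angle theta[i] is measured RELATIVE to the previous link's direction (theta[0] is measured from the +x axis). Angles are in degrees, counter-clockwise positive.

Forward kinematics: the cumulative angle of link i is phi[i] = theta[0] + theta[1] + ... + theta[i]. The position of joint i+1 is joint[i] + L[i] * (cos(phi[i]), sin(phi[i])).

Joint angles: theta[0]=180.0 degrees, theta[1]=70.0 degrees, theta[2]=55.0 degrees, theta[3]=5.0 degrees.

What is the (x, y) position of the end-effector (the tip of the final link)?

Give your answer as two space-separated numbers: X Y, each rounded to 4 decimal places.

Answer: -4.6134 -17.5895

Derivation:
joint[0] = (0.0000, 0.0000)  (base)
link 0: phi[0] = 180 = 180 deg
  cos(180 deg) = -1.0000, sin(180 deg) = 0.0000
  joint[1] = (0.0000, 0.0000) + 11.4 * (-1.0000, 0.0000) = (0.0000 + -11.4000, 0.0000 + 0.0000) = (-11.4000, 0.0000)
link 1: phi[1] = 180 + 70 = 250 deg
  cos(250 deg) = -0.3420, sin(250 deg) = -0.9397
  joint[2] = (-11.4000, 0.0000) + 6.7 * (-0.3420, -0.9397) = (-11.4000 + -2.2915, 0.0000 + -6.2959) = (-13.6915, -6.2959)
link 2: phi[2] = 180 + 70 + 55 = 305 deg
  cos(305 deg) = 0.5736, sin(305 deg) = -0.8192
  joint[3] = (-13.6915, -6.2959) + 3.5 * (0.5736, -0.8192) = (-13.6915 + 2.0075, -6.2959 + -2.8670) = (-11.6840, -9.1630)
link 3: phi[3] = 180 + 70 + 55 + 5 = 310 deg
  cos(310 deg) = 0.6428, sin(310 deg) = -0.7660
  joint[4] = (-11.6840, -9.1630) + 11 * (0.6428, -0.7660) = (-11.6840 + 7.0707, -9.1630 + -8.4265) = (-4.6134, -17.5895)
End effector: (-4.6134, -17.5895)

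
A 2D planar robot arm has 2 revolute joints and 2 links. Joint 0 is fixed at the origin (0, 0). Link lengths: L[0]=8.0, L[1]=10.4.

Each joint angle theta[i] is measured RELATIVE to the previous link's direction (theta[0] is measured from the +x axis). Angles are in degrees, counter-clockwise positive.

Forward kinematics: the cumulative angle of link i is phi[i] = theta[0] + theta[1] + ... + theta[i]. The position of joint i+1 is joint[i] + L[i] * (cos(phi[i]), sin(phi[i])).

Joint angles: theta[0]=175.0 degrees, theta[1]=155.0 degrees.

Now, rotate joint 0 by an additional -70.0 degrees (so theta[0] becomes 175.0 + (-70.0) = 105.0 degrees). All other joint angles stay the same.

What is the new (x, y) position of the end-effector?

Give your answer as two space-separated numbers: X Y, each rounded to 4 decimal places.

Answer: -3.8765 -2.5146

Derivation:
joint[0] = (0.0000, 0.0000)  (base)
link 0: phi[0] = 105 = 105 deg
  cos(105 deg) = -0.2588, sin(105 deg) = 0.9659
  joint[1] = (0.0000, 0.0000) + 8 * (-0.2588, 0.9659) = (0.0000 + -2.0706, 0.0000 + 7.7274) = (-2.0706, 7.7274)
link 1: phi[1] = 105 + 155 = 260 deg
  cos(260 deg) = -0.1736, sin(260 deg) = -0.9848
  joint[2] = (-2.0706, 7.7274) + 10.4 * (-0.1736, -0.9848) = (-2.0706 + -1.8059, 7.7274 + -10.2420) = (-3.8765, -2.5146)
End effector: (-3.8765, -2.5146)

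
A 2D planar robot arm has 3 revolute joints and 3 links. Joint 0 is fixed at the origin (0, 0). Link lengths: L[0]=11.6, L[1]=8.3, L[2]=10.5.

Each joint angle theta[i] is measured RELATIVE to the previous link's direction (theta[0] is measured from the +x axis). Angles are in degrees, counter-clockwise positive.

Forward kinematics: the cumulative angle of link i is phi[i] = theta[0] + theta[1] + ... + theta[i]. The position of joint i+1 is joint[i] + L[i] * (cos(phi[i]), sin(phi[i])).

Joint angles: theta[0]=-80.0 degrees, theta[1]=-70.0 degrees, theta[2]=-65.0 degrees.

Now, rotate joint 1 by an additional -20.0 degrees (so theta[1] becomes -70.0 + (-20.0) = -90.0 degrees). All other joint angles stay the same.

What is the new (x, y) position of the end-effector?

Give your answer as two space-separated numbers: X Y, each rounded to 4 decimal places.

joint[0] = (0.0000, 0.0000)  (base)
link 0: phi[0] = -80 = -80 deg
  cos(-80 deg) = 0.1736, sin(-80 deg) = -0.9848
  joint[1] = (0.0000, 0.0000) + 11.6 * (0.1736, -0.9848) = (0.0000 + 2.0143, 0.0000 + -11.4238) = (2.0143, -11.4238)
link 1: phi[1] = -80 + -90 = -170 deg
  cos(-170 deg) = -0.9848, sin(-170 deg) = -0.1736
  joint[2] = (2.0143, -11.4238) + 8.3 * (-0.9848, -0.1736) = (2.0143 + -8.1739, -11.4238 + -1.4413) = (-6.1596, -12.8650)
link 2: phi[2] = -80 + -90 + -65 = -235 deg
  cos(-235 deg) = -0.5736, sin(-235 deg) = 0.8192
  joint[3] = (-6.1596, -12.8650) + 10.5 * (-0.5736, 0.8192) = (-6.1596 + -6.0226, -12.8650 + 8.6011) = (-12.1821, -4.2640)
End effector: (-12.1821, -4.2640)

Answer: -12.1821 -4.2640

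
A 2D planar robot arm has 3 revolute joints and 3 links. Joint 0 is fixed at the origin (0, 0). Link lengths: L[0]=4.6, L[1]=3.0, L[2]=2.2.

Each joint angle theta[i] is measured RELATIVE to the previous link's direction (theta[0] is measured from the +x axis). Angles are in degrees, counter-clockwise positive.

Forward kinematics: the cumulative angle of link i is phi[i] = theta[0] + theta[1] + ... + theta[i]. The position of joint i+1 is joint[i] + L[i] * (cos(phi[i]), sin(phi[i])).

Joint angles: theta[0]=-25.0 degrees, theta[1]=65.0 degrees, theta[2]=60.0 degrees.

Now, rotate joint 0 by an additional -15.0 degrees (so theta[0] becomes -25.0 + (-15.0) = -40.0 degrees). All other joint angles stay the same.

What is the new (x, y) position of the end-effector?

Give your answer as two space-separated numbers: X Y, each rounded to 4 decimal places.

Answer: 6.4345 0.5027

Derivation:
joint[0] = (0.0000, 0.0000)  (base)
link 0: phi[0] = -40 = -40 deg
  cos(-40 deg) = 0.7660, sin(-40 deg) = -0.6428
  joint[1] = (0.0000, 0.0000) + 4.6 * (0.7660, -0.6428) = (0.0000 + 3.5238, 0.0000 + -2.9568) = (3.5238, -2.9568)
link 1: phi[1] = -40 + 65 = 25 deg
  cos(25 deg) = 0.9063, sin(25 deg) = 0.4226
  joint[2] = (3.5238, -2.9568) + 3 * (0.9063, 0.4226) = (3.5238 + 2.7189, -2.9568 + 1.2679) = (6.2427, -1.6890)
link 2: phi[2] = -40 + 65 + 60 = 85 deg
  cos(85 deg) = 0.0872, sin(85 deg) = 0.9962
  joint[3] = (6.2427, -1.6890) + 2.2 * (0.0872, 0.9962) = (6.2427 + 0.1917, -1.6890 + 2.1916) = (6.4345, 0.5027)
End effector: (6.4345, 0.5027)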